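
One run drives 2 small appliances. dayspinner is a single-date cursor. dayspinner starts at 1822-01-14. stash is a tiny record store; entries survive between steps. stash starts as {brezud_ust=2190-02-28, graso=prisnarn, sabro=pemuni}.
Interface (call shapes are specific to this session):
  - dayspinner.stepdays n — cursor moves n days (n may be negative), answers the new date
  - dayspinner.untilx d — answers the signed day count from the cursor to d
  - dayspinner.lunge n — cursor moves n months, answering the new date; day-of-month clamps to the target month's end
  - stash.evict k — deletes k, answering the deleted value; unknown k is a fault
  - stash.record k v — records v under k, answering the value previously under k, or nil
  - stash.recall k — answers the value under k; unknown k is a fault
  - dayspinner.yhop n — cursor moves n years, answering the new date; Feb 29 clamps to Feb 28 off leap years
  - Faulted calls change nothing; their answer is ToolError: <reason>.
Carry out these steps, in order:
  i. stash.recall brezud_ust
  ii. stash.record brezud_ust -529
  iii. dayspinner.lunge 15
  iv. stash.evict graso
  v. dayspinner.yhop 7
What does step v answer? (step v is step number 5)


Do: stash.recall[k='brezud_ust']
See: 2190-02-28
Do: stash.record[k='brezud_ust'; v='-529']
See: 2190-02-28
Do: dayspinner.lunge[n='15']
See: 1823-04-14
Do: stash.evict[k='graso']
See: prisnarn
Do: dayspinner.yhop[n='7']
See: 1830-04-14

Answer: 1830-04-14


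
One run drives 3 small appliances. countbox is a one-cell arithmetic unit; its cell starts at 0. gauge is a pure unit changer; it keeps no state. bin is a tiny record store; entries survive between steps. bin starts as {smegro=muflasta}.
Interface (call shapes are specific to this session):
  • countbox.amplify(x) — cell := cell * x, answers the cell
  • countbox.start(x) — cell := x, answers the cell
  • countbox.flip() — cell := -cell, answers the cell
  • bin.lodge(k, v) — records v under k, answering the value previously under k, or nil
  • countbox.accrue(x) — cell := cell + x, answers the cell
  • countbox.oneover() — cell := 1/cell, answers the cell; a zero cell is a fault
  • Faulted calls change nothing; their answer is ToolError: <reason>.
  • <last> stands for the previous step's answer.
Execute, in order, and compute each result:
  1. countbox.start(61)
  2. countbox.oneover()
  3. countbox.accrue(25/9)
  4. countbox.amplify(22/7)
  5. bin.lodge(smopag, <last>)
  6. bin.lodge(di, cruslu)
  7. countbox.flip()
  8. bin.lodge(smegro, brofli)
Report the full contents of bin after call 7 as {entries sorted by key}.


Answer: {di=cruslu, smegro=muflasta, smopag=33748/3843}

Derivation:
// countbox.start(x='61') -> 61
// countbox.oneover() -> 1/61
// countbox.accrue(x='25/9') -> 1534/549
// countbox.amplify(x='22/7') -> 33748/3843
// bin.lodge(k='smopag', v='<last>') -> nil
// bin.lodge(k='di', v='cruslu') -> nil
// countbox.flip() -> -33748/3843
// bin.lodge(k='smegro', v='brofli') -> muflasta


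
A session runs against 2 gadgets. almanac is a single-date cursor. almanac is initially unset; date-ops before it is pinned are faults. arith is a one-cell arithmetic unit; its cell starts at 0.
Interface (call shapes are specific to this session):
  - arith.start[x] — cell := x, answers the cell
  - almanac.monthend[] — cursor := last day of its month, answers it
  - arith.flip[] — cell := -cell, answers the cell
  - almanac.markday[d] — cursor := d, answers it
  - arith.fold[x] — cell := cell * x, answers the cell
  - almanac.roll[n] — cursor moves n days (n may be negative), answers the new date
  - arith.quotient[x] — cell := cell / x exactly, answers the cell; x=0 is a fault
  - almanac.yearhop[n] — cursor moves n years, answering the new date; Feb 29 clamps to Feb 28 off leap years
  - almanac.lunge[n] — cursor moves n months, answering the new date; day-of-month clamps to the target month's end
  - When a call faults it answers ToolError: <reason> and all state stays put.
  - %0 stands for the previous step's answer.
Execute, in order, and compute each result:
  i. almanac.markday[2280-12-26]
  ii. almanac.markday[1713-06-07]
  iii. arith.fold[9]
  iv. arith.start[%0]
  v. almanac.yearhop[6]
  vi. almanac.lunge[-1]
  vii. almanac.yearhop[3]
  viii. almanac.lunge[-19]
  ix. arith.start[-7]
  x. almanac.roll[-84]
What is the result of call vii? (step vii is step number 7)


$ almanac.markday d='2280-12-26'
= 2280-12-26
$ almanac.markday d='1713-06-07'
= 1713-06-07
$ arith.fold x='9'
= 0
$ arith.start x='%0'
= 0
$ almanac.yearhop n='6'
= 1719-06-07
$ almanac.lunge n='-1'
= 1719-05-07
$ almanac.yearhop n='3'
= 1722-05-07
$ almanac.lunge n='-19'
= 1720-10-07
$ arith.start x='-7'
= -7
$ almanac.roll n='-84'
= 1720-07-15

Answer: 1722-05-07


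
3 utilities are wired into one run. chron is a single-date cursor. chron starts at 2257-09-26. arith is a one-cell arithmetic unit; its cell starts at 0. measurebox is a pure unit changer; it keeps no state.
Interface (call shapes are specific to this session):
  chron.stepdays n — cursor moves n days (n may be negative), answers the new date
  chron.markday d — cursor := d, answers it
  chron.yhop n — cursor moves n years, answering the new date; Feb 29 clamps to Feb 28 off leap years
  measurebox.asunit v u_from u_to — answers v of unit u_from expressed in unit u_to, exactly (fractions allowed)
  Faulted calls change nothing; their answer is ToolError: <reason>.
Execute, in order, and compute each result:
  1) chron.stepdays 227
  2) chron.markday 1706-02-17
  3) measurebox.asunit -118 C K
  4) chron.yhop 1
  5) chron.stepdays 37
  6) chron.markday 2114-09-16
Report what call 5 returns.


Answer: 1707-03-26

Derivation:
! 1. chron.stepdays(227) ~> 2258-05-11
! 2. chron.markday(1706-02-17) ~> 1706-02-17
! 3. measurebox.asunit(-118, C, K) ~> 3103/20
! 4. chron.yhop(1) ~> 1707-02-17
! 5. chron.stepdays(37) ~> 1707-03-26
! 6. chron.markday(2114-09-16) ~> 2114-09-16


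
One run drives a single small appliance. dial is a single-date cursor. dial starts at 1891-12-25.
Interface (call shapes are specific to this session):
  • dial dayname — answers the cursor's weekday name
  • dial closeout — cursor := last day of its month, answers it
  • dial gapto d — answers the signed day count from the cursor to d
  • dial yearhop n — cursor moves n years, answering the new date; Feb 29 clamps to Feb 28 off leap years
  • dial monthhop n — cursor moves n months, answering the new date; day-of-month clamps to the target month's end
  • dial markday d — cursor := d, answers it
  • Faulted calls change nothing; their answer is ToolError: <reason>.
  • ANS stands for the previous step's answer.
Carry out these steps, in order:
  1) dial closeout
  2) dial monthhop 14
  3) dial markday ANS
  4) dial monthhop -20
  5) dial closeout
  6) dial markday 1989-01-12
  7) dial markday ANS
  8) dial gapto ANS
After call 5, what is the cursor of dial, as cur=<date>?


>>> dial closeout
:: 1891-12-31
>>> dial monthhop n→14
:: 1893-02-28
>>> dial markday d→ANS
:: 1893-02-28
>>> dial monthhop n→-20
:: 1891-06-28
>>> dial closeout
:: 1891-06-30
>>> dial markday d→1989-01-12
:: 1989-01-12
>>> dial markday d→ANS
:: 1989-01-12
>>> dial gapto d→ANS
:: 0

Answer: cur=1891-06-30


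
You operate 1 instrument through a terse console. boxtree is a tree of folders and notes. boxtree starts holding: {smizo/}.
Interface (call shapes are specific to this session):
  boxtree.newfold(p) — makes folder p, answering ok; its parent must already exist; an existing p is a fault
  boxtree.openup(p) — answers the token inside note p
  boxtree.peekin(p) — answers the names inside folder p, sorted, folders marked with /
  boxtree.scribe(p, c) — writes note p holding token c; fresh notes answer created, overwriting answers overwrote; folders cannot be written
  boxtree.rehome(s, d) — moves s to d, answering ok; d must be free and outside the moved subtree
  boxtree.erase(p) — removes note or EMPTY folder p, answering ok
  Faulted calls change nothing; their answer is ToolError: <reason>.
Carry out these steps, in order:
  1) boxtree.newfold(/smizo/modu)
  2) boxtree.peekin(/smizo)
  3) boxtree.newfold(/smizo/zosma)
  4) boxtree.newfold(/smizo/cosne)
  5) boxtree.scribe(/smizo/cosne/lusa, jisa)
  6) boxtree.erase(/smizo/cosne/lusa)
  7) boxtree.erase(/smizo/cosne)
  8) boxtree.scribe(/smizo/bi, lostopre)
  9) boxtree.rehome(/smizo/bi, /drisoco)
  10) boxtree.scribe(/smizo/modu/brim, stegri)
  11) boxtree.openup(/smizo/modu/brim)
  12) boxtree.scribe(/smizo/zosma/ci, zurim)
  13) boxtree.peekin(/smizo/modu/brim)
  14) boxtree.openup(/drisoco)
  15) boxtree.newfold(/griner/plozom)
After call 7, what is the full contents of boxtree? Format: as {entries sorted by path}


% boxtree.newfold p='/smizo/modu'
[out] ok
% boxtree.peekin p='/smizo'
[out] [modu/]
% boxtree.newfold p='/smizo/zosma'
[out] ok
% boxtree.newfold p='/smizo/cosne'
[out] ok
% boxtree.scribe p='/smizo/cosne/lusa' c='jisa'
[out] created
% boxtree.erase p='/smizo/cosne/lusa'
[out] ok
% boxtree.erase p='/smizo/cosne'
[out] ok
% boxtree.scribe p='/smizo/bi' c='lostopre'
[out] created
% boxtree.rehome s='/smizo/bi' d='/drisoco'
[out] ok
% boxtree.scribe p='/smizo/modu/brim' c='stegri'
[out] created
% boxtree.openup p='/smizo/modu/brim'
[out] stegri
% boxtree.scribe p='/smizo/zosma/ci' c='zurim'
[out] created
% boxtree.peekin p='/smizo/modu/brim'
[out] ToolError: not a directory
% boxtree.openup p='/drisoco'
[out] lostopre
% boxtree.newfold p='/griner/plozom'
[out] ToolError: no parent

Answer: {smizo/, smizo/modu/, smizo/zosma/}


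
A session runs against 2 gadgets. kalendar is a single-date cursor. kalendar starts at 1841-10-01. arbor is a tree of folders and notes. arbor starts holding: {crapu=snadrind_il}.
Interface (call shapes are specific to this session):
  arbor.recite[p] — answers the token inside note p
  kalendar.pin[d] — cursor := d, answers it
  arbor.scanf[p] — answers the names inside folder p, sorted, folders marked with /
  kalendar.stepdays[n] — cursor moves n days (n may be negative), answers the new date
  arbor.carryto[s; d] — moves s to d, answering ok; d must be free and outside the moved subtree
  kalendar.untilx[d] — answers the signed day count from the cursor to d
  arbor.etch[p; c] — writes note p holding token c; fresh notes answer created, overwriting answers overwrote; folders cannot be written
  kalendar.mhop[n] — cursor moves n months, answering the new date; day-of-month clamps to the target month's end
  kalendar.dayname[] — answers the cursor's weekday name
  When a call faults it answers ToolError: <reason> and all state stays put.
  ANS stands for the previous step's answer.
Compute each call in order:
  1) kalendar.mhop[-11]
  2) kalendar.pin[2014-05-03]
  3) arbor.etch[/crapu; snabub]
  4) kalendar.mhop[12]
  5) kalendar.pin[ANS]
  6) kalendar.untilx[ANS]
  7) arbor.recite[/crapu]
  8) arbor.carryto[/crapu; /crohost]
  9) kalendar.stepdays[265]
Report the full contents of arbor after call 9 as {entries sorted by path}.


% mhop n→-11
:: 1840-11-01
% pin d→2014-05-03
:: 2014-05-03
% etch p→/crapu c→snabub
:: overwrote
% mhop n→12
:: 2015-05-03
% pin d→ANS
:: 2015-05-03
% untilx d→ANS
:: 0
% recite p→/crapu
:: snabub
% carryto s→/crapu d→/crohost
:: ok
% stepdays n→265
:: 2016-01-23

Answer: {crohost=snabub}


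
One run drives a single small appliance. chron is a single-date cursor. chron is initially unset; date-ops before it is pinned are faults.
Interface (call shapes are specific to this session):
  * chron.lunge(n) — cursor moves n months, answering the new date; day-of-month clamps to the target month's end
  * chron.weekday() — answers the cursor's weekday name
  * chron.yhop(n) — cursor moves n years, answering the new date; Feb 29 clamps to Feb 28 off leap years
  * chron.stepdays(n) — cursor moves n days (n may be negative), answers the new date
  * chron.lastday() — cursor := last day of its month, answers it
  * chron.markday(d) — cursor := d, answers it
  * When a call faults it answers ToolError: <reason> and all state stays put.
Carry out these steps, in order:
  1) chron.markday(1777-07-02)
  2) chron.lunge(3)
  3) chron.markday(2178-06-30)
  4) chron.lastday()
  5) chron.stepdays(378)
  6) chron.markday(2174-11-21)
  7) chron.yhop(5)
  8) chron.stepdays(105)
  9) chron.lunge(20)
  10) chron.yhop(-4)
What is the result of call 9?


! markday(d: 1777-07-02) -> 1777-07-02
! lunge(n: 3) -> 1777-10-02
! markday(d: 2178-06-30) -> 2178-06-30
! lastday() -> 2178-06-30
! stepdays(n: 378) -> 2179-07-13
! markday(d: 2174-11-21) -> 2174-11-21
! yhop(n: 5) -> 2179-11-21
! stepdays(n: 105) -> 2180-03-05
! lunge(n: 20) -> 2181-11-05
! yhop(n: -4) -> 2177-11-05

Answer: 2181-11-05


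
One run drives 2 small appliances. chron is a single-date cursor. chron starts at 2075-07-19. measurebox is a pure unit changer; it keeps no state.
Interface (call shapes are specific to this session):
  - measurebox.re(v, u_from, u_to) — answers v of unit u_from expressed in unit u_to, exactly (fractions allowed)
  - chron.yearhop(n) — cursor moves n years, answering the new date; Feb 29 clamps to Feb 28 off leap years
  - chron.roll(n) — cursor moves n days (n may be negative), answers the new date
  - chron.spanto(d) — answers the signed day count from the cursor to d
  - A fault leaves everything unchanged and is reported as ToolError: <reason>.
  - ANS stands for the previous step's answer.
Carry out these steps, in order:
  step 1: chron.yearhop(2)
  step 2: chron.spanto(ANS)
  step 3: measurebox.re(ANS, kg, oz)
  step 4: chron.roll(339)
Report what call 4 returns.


Answer: 2078-06-23

Derivation:
// chron.yearhop(n='2') => 2077-07-19
// chron.spanto(d='ANS') => 0
// measurebox.re(v='ANS', u_from='kg', u_to='oz') => 0
// chron.roll(n='339') => 2078-06-23


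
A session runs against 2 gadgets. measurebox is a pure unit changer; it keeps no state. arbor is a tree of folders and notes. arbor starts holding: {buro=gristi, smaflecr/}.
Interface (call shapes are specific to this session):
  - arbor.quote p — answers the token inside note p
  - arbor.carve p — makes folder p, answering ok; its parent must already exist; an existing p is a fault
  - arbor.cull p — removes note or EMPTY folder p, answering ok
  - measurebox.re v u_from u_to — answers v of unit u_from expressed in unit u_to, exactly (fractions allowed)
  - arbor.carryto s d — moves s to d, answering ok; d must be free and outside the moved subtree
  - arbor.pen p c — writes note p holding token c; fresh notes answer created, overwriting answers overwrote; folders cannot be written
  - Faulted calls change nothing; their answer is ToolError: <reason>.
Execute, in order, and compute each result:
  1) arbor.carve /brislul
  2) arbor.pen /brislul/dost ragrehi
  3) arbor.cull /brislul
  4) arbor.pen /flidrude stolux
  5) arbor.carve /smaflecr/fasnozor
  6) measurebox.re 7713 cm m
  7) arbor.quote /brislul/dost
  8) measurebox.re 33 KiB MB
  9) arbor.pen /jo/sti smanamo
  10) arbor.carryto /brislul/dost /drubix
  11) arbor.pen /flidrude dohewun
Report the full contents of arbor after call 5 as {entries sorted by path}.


Answer: {brislul/, brislul/dost=ragrehi, buro=gristi, flidrude=stolux, smaflecr/, smaflecr/fasnozor/}

Derivation:
Step: arbor.carve[/brislul]
Result: ok
Step: arbor.pen[/brislul/dost; ragrehi]
Result: created
Step: arbor.cull[/brislul]
Result: ToolError: not empty
Step: arbor.pen[/flidrude; stolux]
Result: created
Step: arbor.carve[/smaflecr/fasnozor]
Result: ok
Step: measurebox.re[7713; cm; m]
Result: 7713/100
Step: arbor.quote[/brislul/dost]
Result: ragrehi
Step: measurebox.re[33; KiB; MB]
Result: 528/15625
Step: arbor.pen[/jo/sti; smanamo]
Result: ToolError: no parent
Step: arbor.carryto[/brislul/dost; /drubix]
Result: ok
Step: arbor.pen[/flidrude; dohewun]
Result: overwrote


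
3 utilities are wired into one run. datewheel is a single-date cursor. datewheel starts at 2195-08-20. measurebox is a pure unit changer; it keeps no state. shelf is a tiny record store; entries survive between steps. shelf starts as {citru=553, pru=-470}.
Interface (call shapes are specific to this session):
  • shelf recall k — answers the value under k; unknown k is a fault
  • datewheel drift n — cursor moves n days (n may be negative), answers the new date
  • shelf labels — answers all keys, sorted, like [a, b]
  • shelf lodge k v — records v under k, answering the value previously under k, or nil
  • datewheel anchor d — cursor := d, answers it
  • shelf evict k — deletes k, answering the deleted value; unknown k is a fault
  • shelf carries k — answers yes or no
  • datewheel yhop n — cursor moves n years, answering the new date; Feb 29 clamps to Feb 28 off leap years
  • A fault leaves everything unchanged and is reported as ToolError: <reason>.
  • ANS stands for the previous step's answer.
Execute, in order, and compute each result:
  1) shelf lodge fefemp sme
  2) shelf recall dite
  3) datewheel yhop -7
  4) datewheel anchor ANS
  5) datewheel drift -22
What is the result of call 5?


% shelf lodge k: fefemp v: sme
  nil
% shelf recall k: dite
  ToolError: no such key dite
% datewheel yhop n: -7
  2188-08-20
% datewheel anchor d: ANS
  2188-08-20
% datewheel drift n: -22
  2188-07-29

Answer: 2188-07-29


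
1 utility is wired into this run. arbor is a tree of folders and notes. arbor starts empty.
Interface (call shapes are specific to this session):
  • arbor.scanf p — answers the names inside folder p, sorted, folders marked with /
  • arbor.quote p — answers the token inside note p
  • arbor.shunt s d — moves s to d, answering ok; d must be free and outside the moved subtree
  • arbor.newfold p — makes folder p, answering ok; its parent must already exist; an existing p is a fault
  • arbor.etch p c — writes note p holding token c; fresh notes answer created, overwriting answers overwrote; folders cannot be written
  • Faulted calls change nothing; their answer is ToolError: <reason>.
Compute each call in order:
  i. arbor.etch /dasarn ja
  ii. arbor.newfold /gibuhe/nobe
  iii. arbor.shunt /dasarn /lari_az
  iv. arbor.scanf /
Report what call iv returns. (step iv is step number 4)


·→ etch(p→/dasarn, c→ja)
·← created
·→ newfold(p→/gibuhe/nobe)
·← ToolError: no parent
·→ shunt(s→/dasarn, d→/lari_az)
·← ok
·→ scanf(p→/)
·← [lari_az]

Answer: [lari_az]


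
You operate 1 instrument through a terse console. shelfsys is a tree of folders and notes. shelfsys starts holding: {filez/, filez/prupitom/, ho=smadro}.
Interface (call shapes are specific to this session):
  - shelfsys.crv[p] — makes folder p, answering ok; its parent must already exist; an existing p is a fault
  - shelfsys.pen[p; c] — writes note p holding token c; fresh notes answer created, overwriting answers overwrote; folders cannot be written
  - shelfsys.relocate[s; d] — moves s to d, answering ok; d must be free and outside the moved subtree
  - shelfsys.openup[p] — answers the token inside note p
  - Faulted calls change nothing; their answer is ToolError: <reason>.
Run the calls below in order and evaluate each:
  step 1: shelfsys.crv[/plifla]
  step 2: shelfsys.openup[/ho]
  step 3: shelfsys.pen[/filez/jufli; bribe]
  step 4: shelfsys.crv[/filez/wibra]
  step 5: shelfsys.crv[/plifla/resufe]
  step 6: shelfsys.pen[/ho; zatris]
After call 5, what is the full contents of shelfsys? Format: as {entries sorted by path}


Act: crv[/plifla]
Obs: ok
Act: openup[/ho]
Obs: smadro
Act: pen[/filez/jufli; bribe]
Obs: created
Act: crv[/filez/wibra]
Obs: ok
Act: crv[/plifla/resufe]
Obs: ok
Act: pen[/ho; zatris]
Obs: overwrote

Answer: {filez/, filez/jufli=bribe, filez/prupitom/, filez/wibra/, ho=smadro, plifla/, plifla/resufe/}


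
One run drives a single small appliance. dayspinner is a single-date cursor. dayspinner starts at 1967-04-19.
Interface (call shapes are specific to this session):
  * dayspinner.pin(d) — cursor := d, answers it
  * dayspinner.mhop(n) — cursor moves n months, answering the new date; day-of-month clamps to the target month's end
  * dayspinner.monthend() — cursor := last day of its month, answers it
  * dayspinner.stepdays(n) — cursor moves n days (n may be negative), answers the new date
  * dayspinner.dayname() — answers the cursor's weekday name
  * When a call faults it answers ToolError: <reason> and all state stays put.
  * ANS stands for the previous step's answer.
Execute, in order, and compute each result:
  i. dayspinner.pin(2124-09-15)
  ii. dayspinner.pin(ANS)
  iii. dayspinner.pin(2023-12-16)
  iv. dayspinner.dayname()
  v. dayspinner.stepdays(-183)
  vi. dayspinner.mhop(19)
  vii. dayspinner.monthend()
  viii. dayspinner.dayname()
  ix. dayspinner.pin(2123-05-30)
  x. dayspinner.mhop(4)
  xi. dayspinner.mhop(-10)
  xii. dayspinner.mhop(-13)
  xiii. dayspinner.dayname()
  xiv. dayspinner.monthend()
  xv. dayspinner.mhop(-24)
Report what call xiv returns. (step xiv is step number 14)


Answer: 2121-10-31

Derivation:
→ dayspinner.pin(d='2124-09-15')
← 2124-09-15
→ dayspinner.pin(d='ANS')
← 2124-09-15
→ dayspinner.pin(d='2023-12-16')
← 2023-12-16
→ dayspinner.dayname()
← Saturday
→ dayspinner.stepdays(n='-183')
← 2023-06-16
→ dayspinner.mhop(n='19')
← 2025-01-16
→ dayspinner.monthend()
← 2025-01-31
→ dayspinner.dayname()
← Friday
→ dayspinner.pin(d='2123-05-30')
← 2123-05-30
→ dayspinner.mhop(n='4')
← 2123-09-30
→ dayspinner.mhop(n='-10')
← 2122-11-30
→ dayspinner.mhop(n='-13')
← 2121-10-30
→ dayspinner.dayname()
← Thursday
→ dayspinner.monthend()
← 2121-10-31
→ dayspinner.mhop(n='-24')
← 2119-10-31


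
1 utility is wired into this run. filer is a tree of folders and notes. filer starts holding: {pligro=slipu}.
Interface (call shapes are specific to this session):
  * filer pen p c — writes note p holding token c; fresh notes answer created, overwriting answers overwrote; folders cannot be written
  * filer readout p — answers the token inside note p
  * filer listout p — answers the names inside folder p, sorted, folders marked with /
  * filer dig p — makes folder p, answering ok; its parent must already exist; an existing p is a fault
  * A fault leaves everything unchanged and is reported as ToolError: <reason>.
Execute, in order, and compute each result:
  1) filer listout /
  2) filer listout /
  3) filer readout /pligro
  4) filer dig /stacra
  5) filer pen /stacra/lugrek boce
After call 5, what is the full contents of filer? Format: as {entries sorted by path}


Answer: {pligro=slipu, stacra/, stacra/lugrek=boce}

Derivation:
I invoke filer listout using p→/: [pligro].
I run filer listout using p→/, and see [pligro].
Invoking filer readout using p→/pligro, and see slipu.
Invoking filer dig using p→/stacra, yielding ok.
I try filer pen using p→/stacra/lugrek, c→boce, and see created.


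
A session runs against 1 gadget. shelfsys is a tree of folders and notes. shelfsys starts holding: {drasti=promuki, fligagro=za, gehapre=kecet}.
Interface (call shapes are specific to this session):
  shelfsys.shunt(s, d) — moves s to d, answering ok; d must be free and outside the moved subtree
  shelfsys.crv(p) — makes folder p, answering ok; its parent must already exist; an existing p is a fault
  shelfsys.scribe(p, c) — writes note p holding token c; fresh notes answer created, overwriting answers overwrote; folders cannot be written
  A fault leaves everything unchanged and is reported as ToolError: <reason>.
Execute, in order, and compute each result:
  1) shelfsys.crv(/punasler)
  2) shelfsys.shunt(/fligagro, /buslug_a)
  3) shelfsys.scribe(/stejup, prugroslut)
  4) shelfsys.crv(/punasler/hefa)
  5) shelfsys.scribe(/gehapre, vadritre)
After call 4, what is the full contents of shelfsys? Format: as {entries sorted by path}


Answer: {buslug_a=za, drasti=promuki, gehapre=kecet, punasler/, punasler/hefa/, stejup=prugroslut}

Derivation:
Step: shelfsys.crv[/punasler]
Result: ok
Step: shelfsys.shunt[/fligagro; /buslug_a]
Result: ok
Step: shelfsys.scribe[/stejup; prugroslut]
Result: created
Step: shelfsys.crv[/punasler/hefa]
Result: ok
Step: shelfsys.scribe[/gehapre; vadritre]
Result: overwrote


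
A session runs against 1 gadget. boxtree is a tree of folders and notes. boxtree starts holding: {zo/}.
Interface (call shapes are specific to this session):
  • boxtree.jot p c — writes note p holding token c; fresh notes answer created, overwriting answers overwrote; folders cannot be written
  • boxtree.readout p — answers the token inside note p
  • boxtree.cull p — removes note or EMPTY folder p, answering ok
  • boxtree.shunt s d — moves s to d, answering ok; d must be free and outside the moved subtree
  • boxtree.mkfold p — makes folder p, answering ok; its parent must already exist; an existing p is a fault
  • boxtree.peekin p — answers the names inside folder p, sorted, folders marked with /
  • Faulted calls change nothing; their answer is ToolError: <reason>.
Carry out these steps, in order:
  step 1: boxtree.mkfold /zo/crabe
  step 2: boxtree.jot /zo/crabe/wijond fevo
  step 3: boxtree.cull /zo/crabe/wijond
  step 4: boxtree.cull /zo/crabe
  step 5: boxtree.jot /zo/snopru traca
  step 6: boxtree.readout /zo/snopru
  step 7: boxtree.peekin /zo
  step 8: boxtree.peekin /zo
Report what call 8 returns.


Answer: [snopru]

Derivation:
→ mkfold(p=/zo/crabe)
← ok
→ jot(p=/zo/crabe/wijond, c=fevo)
← created
→ cull(p=/zo/crabe/wijond)
← ok
→ cull(p=/zo/crabe)
← ok
→ jot(p=/zo/snopru, c=traca)
← created
→ readout(p=/zo/snopru)
← traca
→ peekin(p=/zo)
← [snopru]
→ peekin(p=/zo)
← [snopru]


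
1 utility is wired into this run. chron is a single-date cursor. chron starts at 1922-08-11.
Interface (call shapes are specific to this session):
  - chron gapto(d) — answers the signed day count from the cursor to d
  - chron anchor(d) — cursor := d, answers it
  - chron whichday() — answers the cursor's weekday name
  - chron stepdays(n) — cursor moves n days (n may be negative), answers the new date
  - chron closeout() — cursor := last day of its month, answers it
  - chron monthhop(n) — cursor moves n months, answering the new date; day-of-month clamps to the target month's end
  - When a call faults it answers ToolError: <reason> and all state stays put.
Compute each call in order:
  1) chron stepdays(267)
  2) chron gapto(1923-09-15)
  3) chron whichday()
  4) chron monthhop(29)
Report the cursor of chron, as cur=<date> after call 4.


Answer: cur=1925-10-05

Derivation:
CALL chron stepdays[n='267']
RET  1923-05-05
CALL chron gapto[d='1923-09-15']
RET  133
CALL chron whichday[]
RET  Saturday
CALL chron monthhop[n='29']
RET  1925-10-05


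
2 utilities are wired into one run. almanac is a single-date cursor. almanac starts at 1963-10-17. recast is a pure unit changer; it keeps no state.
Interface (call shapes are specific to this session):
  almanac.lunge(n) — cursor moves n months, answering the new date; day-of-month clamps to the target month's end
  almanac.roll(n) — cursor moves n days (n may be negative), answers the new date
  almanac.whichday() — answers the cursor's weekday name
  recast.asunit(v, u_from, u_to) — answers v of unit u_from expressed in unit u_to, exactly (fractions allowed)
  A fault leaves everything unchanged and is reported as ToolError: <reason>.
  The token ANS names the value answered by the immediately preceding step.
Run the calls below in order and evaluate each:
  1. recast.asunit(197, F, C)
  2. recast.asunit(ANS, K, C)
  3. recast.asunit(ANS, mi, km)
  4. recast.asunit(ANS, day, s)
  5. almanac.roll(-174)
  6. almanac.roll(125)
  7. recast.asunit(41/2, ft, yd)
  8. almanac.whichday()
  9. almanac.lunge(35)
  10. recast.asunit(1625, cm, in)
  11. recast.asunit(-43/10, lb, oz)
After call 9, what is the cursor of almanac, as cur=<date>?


Answer: cur=1966-07-29

Derivation:
% recast.asunit(197, F, C) => 275/3
% recast.asunit(ANS, K, C) => -10889/60
% recast.asunit(ANS, mi, km) => -45635799/156250
% recast.asunit(ANS, day, s) => -78858660672/3125
% almanac.roll(-174) => 1963-04-26
% almanac.roll(125) => 1963-08-29
% recast.asunit(41/2, ft, yd) => 41/6
% almanac.whichday() => Thursday
% almanac.lunge(35) => 1966-07-29
% recast.asunit(1625, cm, in) => 81250/127
% recast.asunit(-43/10, lb, oz) => -344/5


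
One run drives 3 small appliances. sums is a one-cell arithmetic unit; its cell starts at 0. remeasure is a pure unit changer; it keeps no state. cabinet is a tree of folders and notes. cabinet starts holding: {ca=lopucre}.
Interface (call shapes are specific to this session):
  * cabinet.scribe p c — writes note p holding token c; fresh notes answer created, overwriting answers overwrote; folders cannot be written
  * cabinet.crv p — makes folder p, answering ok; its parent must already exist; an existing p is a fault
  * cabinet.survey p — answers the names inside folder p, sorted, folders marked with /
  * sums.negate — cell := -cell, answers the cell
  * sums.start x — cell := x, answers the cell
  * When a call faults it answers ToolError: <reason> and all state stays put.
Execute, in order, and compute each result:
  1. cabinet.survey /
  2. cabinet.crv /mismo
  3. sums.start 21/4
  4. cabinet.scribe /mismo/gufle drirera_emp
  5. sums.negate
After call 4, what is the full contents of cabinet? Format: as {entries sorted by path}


Now I run survey using p='/', and see [ca].
I try crv using p='/mismo', giving ok.
I call start using x='21/4', yielding 21/4.
I call scribe using p='/mismo/gufle', c='drirera_emp', and observe created.
Calling negate, → -21/4.

Answer: {ca=lopucre, mismo/, mismo/gufle=drirera_emp}


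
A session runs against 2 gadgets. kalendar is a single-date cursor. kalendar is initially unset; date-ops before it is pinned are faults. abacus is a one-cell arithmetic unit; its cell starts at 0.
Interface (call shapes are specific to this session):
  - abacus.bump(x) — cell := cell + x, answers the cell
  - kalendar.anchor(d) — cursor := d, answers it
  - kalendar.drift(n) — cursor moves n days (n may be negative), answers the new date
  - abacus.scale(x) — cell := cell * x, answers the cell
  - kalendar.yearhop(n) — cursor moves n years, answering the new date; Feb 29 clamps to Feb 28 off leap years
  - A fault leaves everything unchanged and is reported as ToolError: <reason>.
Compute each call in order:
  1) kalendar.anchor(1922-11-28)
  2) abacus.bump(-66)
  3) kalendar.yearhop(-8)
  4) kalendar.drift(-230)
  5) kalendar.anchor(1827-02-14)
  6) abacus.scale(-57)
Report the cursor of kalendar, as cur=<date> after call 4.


Answer: cur=1914-04-12

Derivation:
→ kalendar.anchor(d→1922-11-28)
← 1922-11-28
→ abacus.bump(x→-66)
← -66
→ kalendar.yearhop(n→-8)
← 1914-11-28
→ kalendar.drift(n→-230)
← 1914-04-12
→ kalendar.anchor(d→1827-02-14)
← 1827-02-14
→ abacus.scale(x→-57)
← 3762


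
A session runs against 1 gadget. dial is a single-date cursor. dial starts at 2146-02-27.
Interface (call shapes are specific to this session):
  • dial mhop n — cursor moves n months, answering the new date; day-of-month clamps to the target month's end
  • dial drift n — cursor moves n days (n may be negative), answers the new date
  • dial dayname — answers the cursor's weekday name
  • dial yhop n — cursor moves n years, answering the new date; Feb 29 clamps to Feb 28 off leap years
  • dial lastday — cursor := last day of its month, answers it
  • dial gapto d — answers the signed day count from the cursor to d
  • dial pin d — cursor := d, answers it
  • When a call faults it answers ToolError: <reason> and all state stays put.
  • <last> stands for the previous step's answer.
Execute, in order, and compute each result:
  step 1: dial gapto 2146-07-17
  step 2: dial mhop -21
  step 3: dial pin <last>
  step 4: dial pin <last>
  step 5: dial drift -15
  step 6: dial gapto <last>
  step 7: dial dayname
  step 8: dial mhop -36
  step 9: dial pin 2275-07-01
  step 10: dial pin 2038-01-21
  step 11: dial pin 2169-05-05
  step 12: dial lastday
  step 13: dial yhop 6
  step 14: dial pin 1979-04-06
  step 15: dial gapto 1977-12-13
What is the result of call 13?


==> dial gapto(d=2146-07-17)
<== 140
==> dial mhop(n=-21)
<== 2144-05-27
==> dial pin(d=<last>)
<== 2144-05-27
==> dial pin(d=<last>)
<== 2144-05-27
==> dial drift(n=-15)
<== 2144-05-12
==> dial gapto(d=<last>)
<== 0
==> dial dayname()
<== Tuesday
==> dial mhop(n=-36)
<== 2141-05-12
==> dial pin(d=2275-07-01)
<== 2275-07-01
==> dial pin(d=2038-01-21)
<== 2038-01-21
==> dial pin(d=2169-05-05)
<== 2169-05-05
==> dial lastday()
<== 2169-05-31
==> dial yhop(n=6)
<== 2175-05-31
==> dial pin(d=1979-04-06)
<== 1979-04-06
==> dial gapto(d=1977-12-13)
<== -479

Answer: 2175-05-31


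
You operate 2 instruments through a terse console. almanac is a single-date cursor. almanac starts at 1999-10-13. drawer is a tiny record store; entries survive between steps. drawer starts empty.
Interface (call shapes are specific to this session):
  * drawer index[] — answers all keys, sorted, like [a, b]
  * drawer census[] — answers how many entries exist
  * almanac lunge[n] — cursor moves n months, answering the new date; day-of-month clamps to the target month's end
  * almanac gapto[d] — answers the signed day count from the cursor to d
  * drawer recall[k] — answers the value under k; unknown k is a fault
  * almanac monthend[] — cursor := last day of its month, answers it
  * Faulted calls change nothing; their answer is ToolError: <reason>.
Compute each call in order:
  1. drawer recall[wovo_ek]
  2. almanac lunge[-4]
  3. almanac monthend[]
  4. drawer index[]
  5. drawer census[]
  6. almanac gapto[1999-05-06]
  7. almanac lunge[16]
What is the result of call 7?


% drawer recall k→wovo_ek
:: ToolError: no such key wovo_ek
% almanac lunge n→-4
:: 1999-06-13
% almanac monthend
:: 1999-06-30
% drawer index
:: []
% drawer census
:: 0
% almanac gapto d→1999-05-06
:: -55
% almanac lunge n→16
:: 2000-10-30

Answer: 2000-10-30


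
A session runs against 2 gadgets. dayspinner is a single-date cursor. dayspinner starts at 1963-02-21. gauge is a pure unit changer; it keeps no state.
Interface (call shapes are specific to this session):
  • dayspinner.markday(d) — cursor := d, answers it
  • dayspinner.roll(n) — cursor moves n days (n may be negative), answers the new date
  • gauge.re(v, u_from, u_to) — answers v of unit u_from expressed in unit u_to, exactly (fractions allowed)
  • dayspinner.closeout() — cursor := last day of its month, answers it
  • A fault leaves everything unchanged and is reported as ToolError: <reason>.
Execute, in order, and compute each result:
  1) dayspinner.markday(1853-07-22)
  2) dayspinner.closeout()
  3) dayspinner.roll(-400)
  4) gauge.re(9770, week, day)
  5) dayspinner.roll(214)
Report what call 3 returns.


Answer: 1852-06-26

Derivation:
! 1. markday(d='1853-07-22') == 1853-07-22
! 2. closeout() == 1853-07-31
! 3. roll(n='-400') == 1852-06-26
! 4. re(v='9770', u_from='week', u_to='day') == 68390
! 5. roll(n='214') == 1853-01-26


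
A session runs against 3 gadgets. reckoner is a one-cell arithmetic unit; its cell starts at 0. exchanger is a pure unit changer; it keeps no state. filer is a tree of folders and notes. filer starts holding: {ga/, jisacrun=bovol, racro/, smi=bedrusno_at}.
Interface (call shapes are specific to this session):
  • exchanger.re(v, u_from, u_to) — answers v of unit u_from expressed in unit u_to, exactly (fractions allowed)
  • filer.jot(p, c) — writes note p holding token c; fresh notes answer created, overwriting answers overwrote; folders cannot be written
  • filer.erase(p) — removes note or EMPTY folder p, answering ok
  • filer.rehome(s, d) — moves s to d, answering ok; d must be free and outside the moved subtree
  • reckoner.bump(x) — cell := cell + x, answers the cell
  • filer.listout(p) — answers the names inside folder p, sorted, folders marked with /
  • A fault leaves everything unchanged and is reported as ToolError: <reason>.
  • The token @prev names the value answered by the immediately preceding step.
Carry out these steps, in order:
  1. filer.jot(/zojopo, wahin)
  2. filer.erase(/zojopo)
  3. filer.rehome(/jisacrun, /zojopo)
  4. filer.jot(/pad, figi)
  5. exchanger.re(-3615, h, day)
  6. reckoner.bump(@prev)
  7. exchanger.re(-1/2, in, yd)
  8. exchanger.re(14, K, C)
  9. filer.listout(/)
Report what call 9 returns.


Answer: [ga/, pad, racro/, smi, zojopo]

Derivation:
// 1. filer.jot(p: /zojopo, c: wahin) : created
// 2. filer.erase(p: /zojopo) : ok
// 3. filer.rehome(s: /jisacrun, d: /zojopo) : ok
// 4. filer.jot(p: /pad, c: figi) : created
// 5. exchanger.re(v: -3615, u_from: h, u_to: day) : -1205/8
// 6. reckoner.bump(x: @prev) : -1205/8
// 7. exchanger.re(v: -1/2, u_from: in, u_to: yd) : -1/72
// 8. exchanger.re(v: 14, u_from: K, u_to: C) : -5183/20
// 9. filer.listout(p: /) : [ga/, pad, racro/, smi, zojopo]


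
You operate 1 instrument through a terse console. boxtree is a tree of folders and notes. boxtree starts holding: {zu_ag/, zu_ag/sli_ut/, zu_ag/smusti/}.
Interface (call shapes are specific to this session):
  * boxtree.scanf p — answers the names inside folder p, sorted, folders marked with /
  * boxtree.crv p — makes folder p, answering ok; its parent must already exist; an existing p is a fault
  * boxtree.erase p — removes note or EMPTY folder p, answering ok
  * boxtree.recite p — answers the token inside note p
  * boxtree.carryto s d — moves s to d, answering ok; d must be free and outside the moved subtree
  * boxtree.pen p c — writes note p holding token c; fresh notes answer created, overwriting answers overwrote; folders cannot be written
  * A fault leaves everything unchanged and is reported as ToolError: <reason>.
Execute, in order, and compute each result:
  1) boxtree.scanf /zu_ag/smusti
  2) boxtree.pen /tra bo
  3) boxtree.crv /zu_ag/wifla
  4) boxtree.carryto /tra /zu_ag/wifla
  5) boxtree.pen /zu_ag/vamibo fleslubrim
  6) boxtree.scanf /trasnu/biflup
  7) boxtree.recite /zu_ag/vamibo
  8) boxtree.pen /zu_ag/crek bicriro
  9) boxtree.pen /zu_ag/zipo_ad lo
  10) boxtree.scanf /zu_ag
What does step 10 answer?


Step: boxtree.scanf[p→/zu_ag/smusti]
Result: []
Step: boxtree.pen[p→/tra; c→bo]
Result: created
Step: boxtree.crv[p→/zu_ag/wifla]
Result: ok
Step: boxtree.carryto[s→/tra; d→/zu_ag/wifla]
Result: ToolError: exists
Step: boxtree.pen[p→/zu_ag/vamibo; c→fleslubrim]
Result: created
Step: boxtree.scanf[p→/trasnu/biflup]
Result: ToolError: not found
Step: boxtree.recite[p→/zu_ag/vamibo]
Result: fleslubrim
Step: boxtree.pen[p→/zu_ag/crek; c→bicriro]
Result: created
Step: boxtree.pen[p→/zu_ag/zipo_ad; c→lo]
Result: created
Step: boxtree.scanf[p→/zu_ag]
Result: [crek, sli_ut/, smusti/, vamibo, wifla/, zipo_ad]

Answer: [crek, sli_ut/, smusti/, vamibo, wifla/, zipo_ad]


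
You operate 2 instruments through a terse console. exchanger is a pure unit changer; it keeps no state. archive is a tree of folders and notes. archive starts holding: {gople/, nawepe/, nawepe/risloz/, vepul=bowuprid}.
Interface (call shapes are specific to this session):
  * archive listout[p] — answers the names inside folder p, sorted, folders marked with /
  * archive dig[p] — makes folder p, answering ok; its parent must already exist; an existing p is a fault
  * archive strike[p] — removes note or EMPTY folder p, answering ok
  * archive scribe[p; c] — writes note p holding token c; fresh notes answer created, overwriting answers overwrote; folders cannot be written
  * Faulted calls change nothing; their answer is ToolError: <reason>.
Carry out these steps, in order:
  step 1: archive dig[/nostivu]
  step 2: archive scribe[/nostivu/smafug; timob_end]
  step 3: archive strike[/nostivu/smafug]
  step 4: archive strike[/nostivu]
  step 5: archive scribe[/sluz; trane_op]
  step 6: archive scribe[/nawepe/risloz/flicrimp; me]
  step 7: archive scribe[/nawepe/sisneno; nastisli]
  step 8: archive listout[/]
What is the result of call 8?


CALL archive dig[p=/nostivu]
RET  ok
CALL archive scribe[p=/nostivu/smafug; c=timob_end]
RET  created
CALL archive strike[p=/nostivu/smafug]
RET  ok
CALL archive strike[p=/nostivu]
RET  ok
CALL archive scribe[p=/sluz; c=trane_op]
RET  created
CALL archive scribe[p=/nawepe/risloz/flicrimp; c=me]
RET  created
CALL archive scribe[p=/nawepe/sisneno; c=nastisli]
RET  created
CALL archive listout[p=/]
RET  [gople/, nawepe/, sluz, vepul]

Answer: [gople/, nawepe/, sluz, vepul]
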